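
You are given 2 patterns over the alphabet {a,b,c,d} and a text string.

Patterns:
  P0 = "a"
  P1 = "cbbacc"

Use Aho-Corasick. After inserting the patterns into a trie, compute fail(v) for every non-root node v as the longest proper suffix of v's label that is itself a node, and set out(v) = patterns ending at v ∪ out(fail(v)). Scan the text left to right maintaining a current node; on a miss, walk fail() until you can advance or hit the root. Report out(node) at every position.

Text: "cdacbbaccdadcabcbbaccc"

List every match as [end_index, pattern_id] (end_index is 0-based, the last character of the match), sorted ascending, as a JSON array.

Build:
Trie (insert patterns):
  0='ε' goto a→1 c→2
  1='a' goto ·  [P0 ends]
  2='c' goto b→3
  3='cb' goto b→4
  4='cbb' goto a→5
  5='cbba' goto c→6
  6='cbbac' goto c→7
  7='cbbacc' goto ·  [P1 ends]

Failure links (BFS by depth):
  fail(1) 'a': from fail(0)=0 chase 'a': 0 ⇒ 0;  out={0}∪out(0)={0}
  fail(2) 'c': from fail(0)=0 chase 'c': 0 ⇒ 0;  out=∅∪out(0)=∅
  fail(3) 'cb': from fail(2)=0 chase 'b': 0 ⇒ 0;  out=∅∪out(0)=∅
  fail(4) 'cbb': from fail(3)=0 chase 'b': 0 ⇒ 0;  out=∅∪out(0)=∅
  fail(5) 'cbba': from fail(4)=0 chase 'a': 0 ⇒ 1;  out=∅∪out(1)={0}
  fail(6) 'cbbac': from fail(5)=1 chase 'c': 1→0 ⇒ 2;  out=∅∪out(2)=∅
  fail(7) 'cbbacc': from fail(6)=2 chase 'c': 2→0 ⇒ 2;  out={1}∪out(2)={1}

Run:
i=0 'c': node 0→2
i=1 'd': node 2→0 (via fail)
i=2 'a': node 0→1  emit P0@[2:2]
i=3 'c': node 1→2 (via fail)
i=4 'b': node 2→3
i=5 'b': node 3→4
i=6 'a': node 4→5  emit P0@[6:6]
i=7 'c': node 5→6
i=8 'c': node 6→7  emit P1@[3:8]
i=9 'd': node 7→0 (via fail)
i=10 'a': node 0→1  emit P0@[10:10]
i=11 'd': node 1→0 (via fail)
i=12 'c': node 0→2
i=13 'a': node 2→1 (via fail)  emit P0@[13:13]
i=14 'b': node 1→0 (via fail)
i=15 'c': node 0→2
i=16 'b': node 2→3
i=17 'b': node 3→4
i=18 'a': node 4→5  emit P0@[18:18]
i=19 'c': node 5→6
i=20 'c': node 6→7  emit P1@[15:20]
i=21 'c': node 7→2 (via fail)

All matches (sorted): [[2,0],[6,0],[8,1],[10,0],[13,0],[18,0],[20,1]]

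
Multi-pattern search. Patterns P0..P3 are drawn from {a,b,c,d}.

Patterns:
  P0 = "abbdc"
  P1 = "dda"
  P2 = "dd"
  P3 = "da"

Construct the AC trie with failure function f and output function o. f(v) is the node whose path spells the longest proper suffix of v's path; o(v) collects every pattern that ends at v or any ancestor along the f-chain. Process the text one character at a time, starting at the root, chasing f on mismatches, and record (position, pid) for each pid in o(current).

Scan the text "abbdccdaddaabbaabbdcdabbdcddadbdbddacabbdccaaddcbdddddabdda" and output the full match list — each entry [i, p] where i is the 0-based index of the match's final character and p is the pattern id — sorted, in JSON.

Build automaton:
Trie nodes:
  n0 'ε': a→1 d→6
  n1 'a': b→2
  n2 'ab': b→3
  n3 'abb': d→4
  n4 'abbd': c→5
  n5 'abbdc': ·  ←P0
  n6 'd': a→9 d→7
  n7 'dd': a→8  ←P2
  n8 'dda': ·  ←P1
  n9 'da': ·  ←P3

Failure links (BFS by depth):
  n1('a'): parent n0 fail=0; on 'a' 0 → fail=0;  out ∅∪∅=∅
  n6('d'): parent n0 fail=0; on 'd' 0 → fail=0;  out ∅∪∅=∅
  n2('ab'): parent n1 fail=0; on 'b' 0 → fail=0;  out ∅∪∅=∅
  n7('dd'): parent n6 fail=0; on 'd' 0 → fail=6;  out {2}∪∅={2}
  n9('da'): parent n6 fail=0; on 'a' 0 → fail=1;  out {3}∪∅={3}
  n3('abb'): parent n2 fail=0; on 'b' 0 → fail=0;  out ∅∪∅=∅
  n8('dda'): parent n7 fail=6; on 'a' 6 → fail=9;  out {1}∪{3}={1,3}
  n4('abbd'): parent n3 fail=0; on 'd' 0 → fail=6;  out ∅∪∅=∅
  n5('abbdc'): parent n4 fail=6; on 'c' 6→0 → fail=0;  out {0}∪∅={0}

Text stream:
pos 0 'a': at 1
pos 1 'b': at 2
pos 2 'b': at 3
pos 3 'd': at 4
pos 4 'c': at 5  → match P0@[0:4]
pos 5 'c': at 0 (via fail)
pos 6 'd': at 6
pos 7 'a': at 9  → match P3@[6:7]
pos 8 'd': at 6 (via fail)
pos 9 'd': at 7  → match P2@[8:9]
pos 10 'a': at 8  → match P1@[8:10],P3@[9:10]
pos 11 'a': at 1 (via fail)
pos 12 'b': at 2
pos 13 'b': at 3
pos 14 'a': at 1 (via fail)
pos 15 'a': at 1 (via fail)
pos 16 'b': at 2
pos 17 'b': at 3
pos 18 'd': at 4
pos 19 'c': at 5  → match P0@[15:19]
pos 20 'd': at 6 (via fail)
pos 21 'a': at 9  → match P3@[20:21]
pos 22 'b': at 2 (via fail)
pos 23 'b': at 3
pos 24 'd': at 4
pos 25 'c': at 5  → match P0@[21:25]
pos 26 'd': at 6 (via fail)
pos 27 'd': at 7  → match P2@[26:27]
pos 28 'a': at 8  → match P1@[26:28],P3@[27:28]
pos 29 'd': at 6 (via fail)
pos 30 'b': at 0 (via fail)
pos 31 'd': at 6
pos 32 'b': at 0 (via fail)
pos 33 'd': at 6
pos 34 'd': at 7  → match P2@[33:34]
pos 35 'a': at 8  → match P1@[33:35],P3@[34:35]
pos 36 'c': at 0 (via fail)
pos 37 'a': at 1
pos 38 'b': at 2
pos 39 'b': at 3
pos 40 'd': at 4
pos 41 'c': at 5  → match P0@[37:41]
pos 42 'c': at 0 (via fail)
pos 43 'a': at 1
pos 44 'a': at 1 (via fail)
pos 45 'd': at 6 (via fail)
pos 46 'd': at 7  → match P2@[45:46]
pos 47 'c': at 0 (via fail)
pos 48 'b': at 0
pos 49 'd': at 6
pos 50 'd': at 7  → match P2@[49:50]
pos 51 'd': at 7 (via fail)  → match P2@[50:51]
pos 52 'd': at 7 (via fail)  → match P2@[51:52]
pos 53 'd': at 7 (via fail)  → match P2@[52:53]
pos 54 'a': at 8  → match P1@[52:54],P3@[53:54]
pos 55 'b': at 2 (via fail)
pos 56 'd': at 6 (via fail)
pos 57 'd': at 7  → match P2@[56:57]
pos 58 'a': at 8  → match P1@[56:58],P3@[57:58]

Result: [[4,0],[7,3],[9,2],[10,1],[10,3],[19,0],[21,3],[25,0],[27,2],[28,1],[28,3],[34,2],[35,1],[35,3],[41,0],[46,2],[50,2],[51,2],[52,2],[53,2],[54,1],[54,3],[57,2],[58,1],[58,3]]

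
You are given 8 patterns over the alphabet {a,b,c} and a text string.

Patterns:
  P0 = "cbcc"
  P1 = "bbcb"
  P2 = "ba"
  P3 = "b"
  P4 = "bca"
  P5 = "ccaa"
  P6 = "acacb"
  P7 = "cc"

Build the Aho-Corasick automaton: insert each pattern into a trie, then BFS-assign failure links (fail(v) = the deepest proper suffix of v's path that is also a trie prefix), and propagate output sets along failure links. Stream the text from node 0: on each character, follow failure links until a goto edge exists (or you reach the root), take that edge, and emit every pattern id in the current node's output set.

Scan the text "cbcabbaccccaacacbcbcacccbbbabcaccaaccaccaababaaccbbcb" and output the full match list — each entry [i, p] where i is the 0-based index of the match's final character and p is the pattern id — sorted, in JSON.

Construct AC machine:
Trie (insert patterns):
  n0 'ε': a→15 b→5 c→1
  n1 'c': b→2 c→12
  n2 'cb': c→3
  n3 'cbc': c→4
  n4 'cbcc': ·  ←P0
  n5 'b': a→9 b→6 c→10  ←P3
  n6 'bb': c→7
  n7 'bbc': b→8
  n8 'bbcb': ·  ←P1
  n9 'ba': ·  ←P2
  n10 'bc': a→11
  n11 'bca': ·  ←P4
  n12 'cc': a→13  ←P7
  n13 'cca': a→14
  n14 'ccaa': ·  ←P5
  n15 'a': c→16
  n16 'ac': a→17
  n17 'aca': c→18
  n18 'acac': b→19
  n19 'acacb': ·  ←P6

BFS fail/out derivation:
  n1('c'): parent n0 fail=0; on 'c' 0 → fail=0;  out ∅∪∅=∅
  n5('b'): parent n0 fail=0; on 'b' 0 → fail=0;  out {3}∪∅={3}
  n15('a'): parent n0 fail=0; on 'a' 0 → fail=0;  out ∅∪∅=∅
  n2('cb'): parent n1 fail=0; on 'b' 0 → fail=5;  out ∅∪{3}={3}
  n6('bb'): parent n5 fail=0; on 'b' 0 → fail=5;  out ∅∪{3}={3}
  n9('ba'): parent n5 fail=0; on 'a' 0 → fail=15;  out {2}∪∅={2}
  n10('bc'): parent n5 fail=0; on 'c' 0 → fail=1;  out ∅∪∅=∅
  n12('cc'): parent n1 fail=0; on 'c' 0 → fail=1;  out {7}∪∅={7}
  n16('ac'): parent n15 fail=0; on 'c' 0 → fail=1;  out ∅∪∅=∅
  n3('cbc'): parent n2 fail=5; on 'c' 5 → fail=10;  out ∅∪∅=∅
  n7('bbc'): parent n6 fail=5; on 'c' 5 → fail=10;  out ∅∪∅=∅
  n11('bca'): parent n10 fail=1; on 'a' 1→0 → fail=15;  out {4}∪∅={4}
  n13('cca'): parent n12 fail=1; on 'a' 1→0 → fail=15;  out ∅∪∅=∅
  n17('aca'): parent n16 fail=1; on 'a' 1→0 → fail=15;  out ∅∪∅=∅
  n4('cbcc'): parent n3 fail=10; on 'c' 10→1 → fail=12;  out {0}∪{7}={0,7}
  n8('bbcb'): parent n7 fail=10; on 'b' 10→1 → fail=2;  out {1}∪{3}={1,3}
  n14('ccaa'): parent n13 fail=15; on 'a' 15→0 → fail=15;  out {5}∪∅={5}
  n18('acac'): parent n17 fail=15; on 'c' 15 → fail=16;  out ∅∪∅=∅
  n19('acacb'): parent n18 fail=16; on 'b' 16→1 → fail=2;  out {6}∪{3}={3,6}

Text stream:
pos 0 'c': at 1
pos 1 'b': at 2  → match P3@[1:1]
pos 2 'c': at 3
pos 3 'a': at 11 (via fail)  → match P4@[1:3]
pos 4 'b': at 5 (via fail)  → match P3@[4:4]
pos 5 'b': at 6  → match P3@[5:5]
pos 6 'a': at 9 (via fail)  → match P2@[5:6]
pos 7 'c': at 16 (via fail)
pos 8 'c': at 12 (via fail)  → match P7@[7:8]
pos 9 'c': at 12 (via fail)  → match P7@[8:9]
pos 10 'c': at 12 (via fail)  → match P7@[9:10]
pos 11 'a': at 13
pos 12 'a': at 14  → match P5@[9:12]
pos 13 'c': at 16 (via fail)
pos 14 'a': at 17
pos 15 'c': at 18
pos 16 'b': at 19  → match P3@[16:16],P6@[12:16]
pos 17 'c': at 3 (via fail)
pos 18 'b': at 2 (via fail)  → match P3@[18:18]
pos 19 'c': at 3
pos 20 'a': at 11 (via fail)  → match P4@[18:20]
pos 21 'c': at 16 (via fail)
pos 22 'c': at 12 (via fail)  → match P7@[21:22]
pos 23 'c': at 12 (via fail)  → match P7@[22:23]
pos 24 'b': at 2 (via fail)  → match P3@[24:24]
pos 25 'b': at 6 (via fail)  → match P3@[25:25]
pos 26 'b': at 6 (via fail)  → match P3@[26:26]
pos 27 'a': at 9 (via fail)  → match P2@[26:27]
pos 28 'b': at 5 (via fail)  → match P3@[28:28]
pos 29 'c': at 10
pos 30 'a': at 11  → match P4@[28:30]
pos 31 'c': at 16 (via fail)
pos 32 'c': at 12 (via fail)  → match P7@[31:32]
pos 33 'a': at 13
pos 34 'a': at 14  → match P5@[31:34]
pos 35 'c': at 16 (via fail)
pos 36 'c': at 12 (via fail)  → match P7@[35:36]
pos 37 'a': at 13
pos 38 'c': at 16 (via fail)
pos 39 'c': at 12 (via fail)  → match P7@[38:39]
pos 40 'a': at 13
pos 41 'a': at 14  → match P5@[38:41]
pos 42 'b': at 5 (via fail)  → match P3@[42:42]
pos 43 'a': at 9  → match P2@[42:43]
pos 44 'b': at 5 (via fail)  → match P3@[44:44]
pos 45 'a': at 9  → match P2@[44:45]
pos 46 'a': at 15 (via fail)
pos 47 'c': at 16
pos 48 'c': at 12 (via fail)  → match P7@[47:48]
pos 49 'b': at 2 (via fail)  → match P3@[49:49]
pos 50 'b': at 6 (via fail)  → match P3@[50:50]
pos 51 'c': at 7
pos 52 'b': at 8  → match P1@[49:52],P3@[52:52]

Result: [[1,3],[3,4],[4,3],[5,3],[6,2],[8,7],[9,7],[10,7],[12,5],[16,3],[16,6],[18,3],[20,4],[22,7],[23,7],[24,3],[25,3],[26,3],[27,2],[28,3],[30,4],[32,7],[34,5],[36,7],[39,7],[41,5],[42,3],[43,2],[44,3],[45,2],[48,7],[49,3],[50,3],[52,1],[52,3]]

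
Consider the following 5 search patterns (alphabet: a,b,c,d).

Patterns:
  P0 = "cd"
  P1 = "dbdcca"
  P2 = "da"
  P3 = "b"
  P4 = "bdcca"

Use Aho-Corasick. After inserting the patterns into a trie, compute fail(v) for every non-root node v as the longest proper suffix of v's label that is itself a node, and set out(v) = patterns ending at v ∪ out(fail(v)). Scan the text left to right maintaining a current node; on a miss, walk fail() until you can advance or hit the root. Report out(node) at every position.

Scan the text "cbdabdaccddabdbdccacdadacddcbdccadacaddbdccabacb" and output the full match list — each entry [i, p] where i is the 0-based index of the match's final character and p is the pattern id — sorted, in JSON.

Build automaton:
Trie (insert patterns):
  0='ε' goto b→10 c→1 d→3
  1='c' goto d→2
  2='cd' goto ·  ←P0
  3='d' goto a→9 b→4
  4='db' goto d→5
  5='dbd' goto c→6
  6='dbdc' goto c→7
  7='dbdcc' goto a→8
  8='dbdcca' goto ·  ←P1
  9='da' goto ·  ←P2
  10='b' goto d→11  ←P3
  11='bd' goto c→12
  12='bdc' goto c→13
  13='bdcc' goto a→14
  14='bdcca' goto ·  ←P4

Failure links (BFS by depth):
  fail(1) 'c': from fail(0)=0 chase 'c': 0 ⇒ 0;  out=∅∪out(0)=∅
  fail(3) 'd': from fail(0)=0 chase 'd': 0 ⇒ 0;  out=∅∪out(0)=∅
  fail(10) 'b': from fail(0)=0 chase 'b': 0 ⇒ 0;  out={3}∪out(0)={3}
  fail(2) 'cd': from fail(1)=0 chase 'd': 0 ⇒ 3;  out={0}∪out(3)={0}
  fail(4) 'db': from fail(3)=0 chase 'b': 0 ⇒ 10;  out=∅∪out(10)={3}
  fail(9) 'da': from fail(3)=0 chase 'a': 0 ⇒ 0;  out={2}∪out(0)={2}
  fail(11) 'bd': from fail(10)=0 chase 'd': 0 ⇒ 3;  out=∅∪out(3)=∅
  fail(5) 'dbd': from fail(4)=10 chase 'd': 10 ⇒ 11;  out=∅∪out(11)=∅
  fail(12) 'bdc': from fail(11)=3 chase 'c': 3→0 ⇒ 1;  out=∅∪out(1)=∅
  fail(6) 'dbdc': from fail(5)=11 chase 'c': 11 ⇒ 12;  out=∅∪out(12)=∅
  fail(13) 'bdcc': from fail(12)=1 chase 'c': 1→0 ⇒ 1;  out=∅∪out(1)=∅
  fail(7) 'dbdcc': from fail(6)=12 chase 'c': 12 ⇒ 13;  out=∅∪out(13)=∅
  fail(14) 'bdcca': from fail(13)=1 chase 'a': 1→0 ⇒ 0;  out={4}∪out(0)={4}
  fail(8) 'dbdcca': from fail(7)=13 chase 'a': 13 ⇒ 14;  out={1}∪out(14)={1,4}

Scan:
i=0 'c': node 0→1
i=1 'b': node 1→10 (via fail)  → match P3@[1:1]
i=2 'd': node 10→11
i=3 'a': node 11→9 (via fail)  → match P2@[2:3]
i=4 'b': node 9→10 (via fail)  → match P3@[4:4]
i=5 'd': node 10→11
i=6 'a': node 11→9 (via fail)  → match P2@[5:6]
i=7 'c': node 9→1 (via fail)
i=8 'c': node 1→1 (via fail)
i=9 'd': node 1→2  → match P0@[8:9]
i=10 'd': node 2→3 (via fail)
i=11 'a': node 3→9  → match P2@[10:11]
i=12 'b': node 9→10 (via fail)  → match P3@[12:12]
i=13 'd': node 10→11
i=14 'b': node 11→4 (via fail)  → match P3@[14:14]
i=15 'd': node 4→5
i=16 'c': node 5→6
i=17 'c': node 6→7
i=18 'a': node 7→8  → match P1@[13:18],P4@[14:18]
i=19 'c': node 8→1 (via fail)
i=20 'd': node 1→2  → match P0@[19:20]
i=21 'a': node 2→9 (via fail)  → match P2@[20:21]
i=22 'd': node 9→3 (via fail)
i=23 'a': node 3→9  → match P2@[22:23]
i=24 'c': node 9→1 (via fail)
i=25 'd': node 1→2  → match P0@[24:25]
i=26 'd': node 2→3 (via fail)
i=27 'c': node 3→1 (via fail)
i=28 'b': node 1→10 (via fail)  → match P3@[28:28]
i=29 'd': node 10→11
i=30 'c': node 11→12
i=31 'c': node 12→13
i=32 'a': node 13→14  → match P4@[28:32]
i=33 'd': node 14→3 (via fail)
i=34 'a': node 3→9  → match P2@[33:34]
i=35 'c': node 9→1 (via fail)
i=36 'a': node 1→0 (via fail)
i=37 'd': node 0→3
i=38 'd': node 3→3 (via fail)
i=39 'b': node 3→4  → match P3@[39:39]
i=40 'd': node 4→5
i=41 'c': node 5→6
i=42 'c': node 6→7
i=43 'a': node 7→8  → match P1@[38:43],P4@[39:43]
i=44 'b': node 8→10 (via fail)  → match P3@[44:44]
i=45 'a': node 10→0 (via fail)
i=46 'c': node 0→1
i=47 'b': node 1→10 (via fail)  → match P3@[47:47]

All matches (sorted): [[1,3],[3,2],[4,3],[6,2],[9,0],[11,2],[12,3],[14,3],[18,1],[18,4],[20,0],[21,2],[23,2],[25,0],[28,3],[32,4],[34,2],[39,3],[43,1],[43,4],[44,3],[47,3]]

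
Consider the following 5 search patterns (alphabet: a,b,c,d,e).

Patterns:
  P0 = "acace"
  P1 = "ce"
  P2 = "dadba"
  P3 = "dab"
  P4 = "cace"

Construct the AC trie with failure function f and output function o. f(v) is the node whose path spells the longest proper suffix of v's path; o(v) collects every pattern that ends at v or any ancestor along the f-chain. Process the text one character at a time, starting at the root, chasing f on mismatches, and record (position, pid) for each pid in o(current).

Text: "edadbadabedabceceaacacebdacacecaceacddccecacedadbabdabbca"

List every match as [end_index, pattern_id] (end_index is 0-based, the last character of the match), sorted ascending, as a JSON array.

Build automaton:
Trie (insert patterns):
  0='ε' goto a→1 c→6 d→8
  1='a' goto c→2
  2='ac' goto a→3
  3='aca' goto c→4
  4='acac' goto e→5
  5='acace' goto ·  [P0 ends]
  6='c' goto a→14 e→7
  7='ce' goto ·  [P1 ends]
  8='d' goto a→9
  9='da' goto b→13 d→10
  10='dad' goto b→11
  11='dadb' goto a→12
  12='dadba' goto ·  [P2 ends]
  13='dab' goto ·  [P3 ends]
  14='ca' goto c→15
  15='cac' goto e→16
  16='cace' goto ·  [P4 ends]

Failure links (BFS by depth):
  n1('a'): parent n0 fail=0; on 'a' 0 → fail=0;  out ∅∪∅=∅
  n6('c'): parent n0 fail=0; on 'c' 0 → fail=0;  out ∅∪∅=∅
  n8('d'): parent n0 fail=0; on 'd' 0 → fail=0;  out ∅∪∅=∅
  n2('ac'): parent n1 fail=0; on 'c' 0 → fail=6;  out ∅∪∅=∅
  n7('ce'): parent n6 fail=0; on 'e' 0 → fail=0;  out {1}∪∅={1}
  n9('da'): parent n8 fail=0; on 'a' 0 → fail=1;  out ∅∪∅=∅
  n14('ca'): parent n6 fail=0; on 'a' 0 → fail=1;  out ∅∪∅=∅
  n3('aca'): parent n2 fail=6; on 'a' 6 → fail=14;  out ∅∪∅=∅
  n10('dad'): parent n9 fail=1; on 'd' 1→0 → fail=8;  out ∅∪∅=∅
  n13('dab'): parent n9 fail=1; on 'b' 1→0 → fail=0;  out {3}∪∅={3}
  n15('cac'): parent n14 fail=1; on 'c' 1 → fail=2;  out ∅∪∅=∅
  n4('acac'): parent n3 fail=14; on 'c' 14 → fail=15;  out ∅∪∅=∅
  n11('dadb'): parent n10 fail=8; on 'b' 8→0 → fail=0;  out ∅∪∅=∅
  n16('cace'): parent n15 fail=2; on 'e' 2→6 → fail=7;  out {4}∪{1}={1,4}
  n5('acace'): parent n4 fail=15; on 'e' 15 → fail=16;  out {0}∪{1,4}={0,1,4}
  n12('dadba'): parent n11 fail=0; on 'a' 0 → fail=1;  out {2}∪∅={2}

Run:
[0] read 'e'  n0⇒n0
[1] read 'd'  n0⇒n8
[2] read 'a'  n8⇒n9
[3] read 'd'  n9⇒n10
[4] read 'b'  n10⇒n11
[5] read 'a'  n11⇒n12  emit P2@[1:5]
[6] read 'd'  n12⇒n8 (via fail)
[7] read 'a'  n8⇒n9
[8] read 'b'  n9⇒n13  emit P3@[6:8]
[9] read 'e'  n13⇒n0 (via fail)
[10] read 'd'  n0⇒n8
[11] read 'a'  n8⇒n9
[12] read 'b'  n9⇒n13  emit P3@[10:12]
[13] read 'c'  n13⇒n6 (via fail)
[14] read 'e'  n6⇒n7  emit P1@[13:14]
[15] read 'c'  n7⇒n6 (via fail)
[16] read 'e'  n6⇒n7  emit P1@[15:16]
[17] read 'a'  n7⇒n1 (via fail)
[18] read 'a'  n1⇒n1 (via fail)
[19] read 'c'  n1⇒n2
[20] read 'a'  n2⇒n3
[21] read 'c'  n3⇒n4
[22] read 'e'  n4⇒n5  emit P0@[18:22],P1@[21:22],P4@[19:22]
[23] read 'b'  n5⇒n0 (via fail)
[24] read 'd'  n0⇒n8
[25] read 'a'  n8⇒n9
[26] read 'c'  n9⇒n2 (via fail)
[27] read 'a'  n2⇒n3
[28] read 'c'  n3⇒n4
[29] read 'e'  n4⇒n5  emit P0@[25:29],P1@[28:29],P4@[26:29]
[30] read 'c'  n5⇒n6 (via fail)
[31] read 'a'  n6⇒n14
[32] read 'c'  n14⇒n15
[33] read 'e'  n15⇒n16  emit P1@[32:33],P4@[30:33]
[34] read 'a'  n16⇒n1 (via fail)
[35] read 'c'  n1⇒n2
[36] read 'd'  n2⇒n8 (via fail)
[37] read 'd'  n8⇒n8 (via fail)
[38] read 'c'  n8⇒n6 (via fail)
[39] read 'c'  n6⇒n6 (via fail)
[40] read 'e'  n6⇒n7  emit P1@[39:40]
[41] read 'c'  n7⇒n6 (via fail)
[42] read 'a'  n6⇒n14
[43] read 'c'  n14⇒n15
[44] read 'e'  n15⇒n16  emit P1@[43:44],P4@[41:44]
[45] read 'd'  n16⇒n8 (via fail)
[46] read 'a'  n8⇒n9
[47] read 'd'  n9⇒n10
[48] read 'b'  n10⇒n11
[49] read 'a'  n11⇒n12  emit P2@[45:49]
[50] read 'b'  n12⇒n0 (via fail)
[51] read 'd'  n0⇒n8
[52] read 'a'  n8⇒n9
[53] read 'b'  n9⇒n13  emit P3@[51:53]
[54] read 'b'  n13⇒n0 (via fail)
[55] read 'c'  n0⇒n6
[56] read 'a'  n6⇒n14

Result: [[5,2],[8,3],[12,3],[14,1],[16,1],[22,0],[22,1],[22,4],[29,0],[29,1],[29,4],[33,1],[33,4],[40,1],[44,1],[44,4],[49,2],[53,3]]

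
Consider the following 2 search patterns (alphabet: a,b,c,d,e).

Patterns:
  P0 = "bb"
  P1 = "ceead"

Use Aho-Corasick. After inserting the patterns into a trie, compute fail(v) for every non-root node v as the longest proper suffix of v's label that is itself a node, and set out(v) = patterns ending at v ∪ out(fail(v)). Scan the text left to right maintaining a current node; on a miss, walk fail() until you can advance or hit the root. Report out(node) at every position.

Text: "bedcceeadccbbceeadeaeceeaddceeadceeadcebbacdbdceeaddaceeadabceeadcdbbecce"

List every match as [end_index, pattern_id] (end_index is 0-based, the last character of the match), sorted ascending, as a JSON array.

Construct AC machine:
Trie nodes:
  n0 'ε': b→1 c→3
  n1 'b': b→2
  n2 'bb': ·  [P0 ends]
  n3 'c': e→4
  n4 'ce': e→5
  n5 'cee': a→6
  n6 'ceea': d→7
  n7 'ceead': ·  [P1 ends]

BFS fail/out derivation:
  n1('b'): parent n0 fail=0; on 'b' 0 → fail=0;  out ∅∪∅=∅
  n3('c'): parent n0 fail=0; on 'c' 0 → fail=0;  out ∅∪∅=∅
  n2('bb'): parent n1 fail=0; on 'b' 0 → fail=1;  out {0}∪∅={0}
  n4('ce'): parent n3 fail=0; on 'e' 0 → fail=0;  out ∅∪∅=∅
  n5('cee'): parent n4 fail=0; on 'e' 0 → fail=0;  out ∅∪∅=∅
  n6('ceea'): parent n5 fail=0; on 'a' 0 → fail=0;  out ∅∪∅=∅
  n7('ceead'): parent n6 fail=0; on 'd' 0 → fail=0;  out {1}∪∅={1}

Text stream:
[0] read 'b'  n0⇒n1
[1] read 'e'  n1⇒n0 (via fail)
[2] read 'd'  n0⇒n0
[3] read 'c'  n0⇒n3
[4] read 'c'  n3⇒n3 (via fail)
[5] read 'e'  n3⇒n4
[6] read 'e'  n4⇒n5
[7] read 'a'  n5⇒n6
[8] read 'd'  n6⇒n7  → match P1@[4:8]
[9] read 'c'  n7⇒n3 (via fail)
[10] read 'c'  n3⇒n3 (via fail)
[11] read 'b'  n3⇒n1 (via fail)
[12] read 'b'  n1⇒n2  → match P0@[11:12]
[13] read 'c'  n2⇒n3 (via fail)
[14] read 'e'  n3⇒n4
[15] read 'e'  n4⇒n5
[16] read 'a'  n5⇒n6
[17] read 'd'  n6⇒n7  → match P1@[13:17]
[18] read 'e'  n7⇒n0 (via fail)
[19] read 'a'  n0⇒n0
[20] read 'e'  n0⇒n0
[21] read 'c'  n0⇒n3
[22] read 'e'  n3⇒n4
[23] read 'e'  n4⇒n5
[24] read 'a'  n5⇒n6
[25] read 'd'  n6⇒n7  → match P1@[21:25]
[26] read 'd'  n7⇒n0 (via fail)
[27] read 'c'  n0⇒n3
[28] read 'e'  n3⇒n4
[29] read 'e'  n4⇒n5
[30] read 'a'  n5⇒n6
[31] read 'd'  n6⇒n7  → match P1@[27:31]
[32] read 'c'  n7⇒n3 (via fail)
[33] read 'e'  n3⇒n4
[34] read 'e'  n4⇒n5
[35] read 'a'  n5⇒n6
[36] read 'd'  n6⇒n7  → match P1@[32:36]
[37] read 'c'  n7⇒n3 (via fail)
[38] read 'e'  n3⇒n4
[39] read 'b'  n4⇒n1 (via fail)
[40] read 'b'  n1⇒n2  → match P0@[39:40]
[41] read 'a'  n2⇒n0 (via fail)
[42] read 'c'  n0⇒n3
[43] read 'd'  n3⇒n0 (via fail)
[44] read 'b'  n0⇒n1
[45] read 'd'  n1⇒n0 (via fail)
[46] read 'c'  n0⇒n3
[47] read 'e'  n3⇒n4
[48] read 'e'  n4⇒n5
[49] read 'a'  n5⇒n6
[50] read 'd'  n6⇒n7  → match P1@[46:50]
[51] read 'd'  n7⇒n0 (via fail)
[52] read 'a'  n0⇒n0
[53] read 'c'  n0⇒n3
[54] read 'e'  n3⇒n4
[55] read 'e'  n4⇒n5
[56] read 'a'  n5⇒n6
[57] read 'd'  n6⇒n7  → match P1@[53:57]
[58] read 'a'  n7⇒n0 (via fail)
[59] read 'b'  n0⇒n1
[60] read 'c'  n1⇒n3 (via fail)
[61] read 'e'  n3⇒n4
[62] read 'e'  n4⇒n5
[63] read 'a'  n5⇒n6
[64] read 'd'  n6⇒n7  → match P1@[60:64]
[65] read 'c'  n7⇒n3 (via fail)
[66] read 'd'  n3⇒n0 (via fail)
[67] read 'b'  n0⇒n1
[68] read 'b'  n1⇒n2  → match P0@[67:68]
[69] read 'e'  n2⇒n0 (via fail)
[70] read 'c'  n0⇒n3
[71] read 'c'  n3⇒n3 (via fail)
[72] read 'e'  n3⇒n4

All matches (sorted): [[8,1],[12,0],[17,1],[25,1],[31,1],[36,1],[40,0],[50,1],[57,1],[64,1],[68,0]]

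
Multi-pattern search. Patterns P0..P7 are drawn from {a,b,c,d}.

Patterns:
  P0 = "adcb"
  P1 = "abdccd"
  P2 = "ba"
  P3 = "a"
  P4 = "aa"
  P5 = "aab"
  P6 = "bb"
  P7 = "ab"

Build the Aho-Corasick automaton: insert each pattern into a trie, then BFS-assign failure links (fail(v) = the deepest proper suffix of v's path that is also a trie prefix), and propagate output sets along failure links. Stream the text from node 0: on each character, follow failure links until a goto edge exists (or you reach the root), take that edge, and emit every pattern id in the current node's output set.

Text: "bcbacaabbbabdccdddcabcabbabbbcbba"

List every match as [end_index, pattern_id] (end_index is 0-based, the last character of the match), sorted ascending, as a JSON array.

Construct AC machine:
Trie nodes:
  n0 'ε': a→1 b→10
  n1 'a': a→12 b→5 d→2  ←P3
  n2 'ad': c→3
  n3 'adc': b→4
  n4 'adcb': ·  ←P0
  n5 'ab': d→6  ←P7
  n6 'abd': c→7
  n7 'abdc': c→8
  n8 'abdcc': d→9
  n9 'abdccd': ·  ←P1
  n10 'b': a→11 b→14
  n11 'ba': ·  ←P2
  n12 'aa': b→13  ←P4
  n13 'aab': ·  ←P5
  n14 'bb': ·  ←P6

Failure links (BFS by depth):
  fail(1) 'a': from fail(0)=0 chase 'a': 0 ⇒ 0;  out={3}∪out(0)={3}
  fail(10) 'b': from fail(0)=0 chase 'b': 0 ⇒ 0;  out=∅∪out(0)=∅
  fail(2) 'ad': from fail(1)=0 chase 'd': 0 ⇒ 0;  out=∅∪out(0)=∅
  fail(5) 'ab': from fail(1)=0 chase 'b': 0 ⇒ 10;  out={7}∪out(10)={7}
  fail(11) 'ba': from fail(10)=0 chase 'a': 0 ⇒ 1;  out={2}∪out(1)={2,3}
  fail(12) 'aa': from fail(1)=0 chase 'a': 0 ⇒ 1;  out={4}∪out(1)={3,4}
  fail(14) 'bb': from fail(10)=0 chase 'b': 0 ⇒ 10;  out={6}∪out(10)={6}
  fail(3) 'adc': from fail(2)=0 chase 'c': 0 ⇒ 0;  out=∅∪out(0)=∅
  fail(6) 'abd': from fail(5)=10 chase 'd': 10→0 ⇒ 0;  out=∅∪out(0)=∅
  fail(13) 'aab': from fail(12)=1 chase 'b': 1 ⇒ 5;  out={5}∪out(5)={5,7}
  fail(4) 'adcb': from fail(3)=0 chase 'b': 0 ⇒ 10;  out={0}∪out(10)={0}
  fail(7) 'abdc': from fail(6)=0 chase 'c': 0 ⇒ 0;  out=∅∪out(0)=∅
  fail(8) 'abdcc': from fail(7)=0 chase 'c': 0 ⇒ 0;  out=∅∪out(0)=∅
  fail(9) 'abdccd': from fail(8)=0 chase 'd': 0 ⇒ 0;  out={1}∪out(0)={1}

Text stream:
[0] read 'b'  n0⇒n10
[1] read 'c'  n10⇒n0 (fail-walked)
[2] read 'b'  n0⇒n10
[3] read 'a'  n10⇒n11  emit P2@[2:3],P3@[3:3]
[4] read 'c'  n11⇒n0 (fail-walked)
[5] read 'a'  n0⇒n1  emit P3@[5:5]
[6] read 'a'  n1⇒n12  emit P3@[6:6],P4@[5:6]
[7] read 'b'  n12⇒n13  emit P5@[5:7],P7@[6:7]
[8] read 'b'  n13⇒n14 (fail-walked)  emit P6@[7:8]
[9] read 'b'  n14⇒n14 (fail-walked)  emit P6@[8:9]
[10] read 'a'  n14⇒n11 (fail-walked)  emit P2@[9:10],P3@[10:10]
[11] read 'b'  n11⇒n5 (fail-walked)  emit P7@[10:11]
[12] read 'd'  n5⇒n6
[13] read 'c'  n6⇒n7
[14] read 'c'  n7⇒n8
[15] read 'd'  n8⇒n9  emit P1@[10:15]
[16] read 'd'  n9⇒n0 (fail-walked)
[17] read 'd'  n0⇒n0
[18] read 'c'  n0⇒n0
[19] read 'a'  n0⇒n1  emit P3@[19:19]
[20] read 'b'  n1⇒n5  emit P7@[19:20]
[21] read 'c'  n5⇒n0 (fail-walked)
[22] read 'a'  n0⇒n1  emit P3@[22:22]
[23] read 'b'  n1⇒n5  emit P7@[22:23]
[24] read 'b'  n5⇒n14 (fail-walked)  emit P6@[23:24]
[25] read 'a'  n14⇒n11 (fail-walked)  emit P2@[24:25],P3@[25:25]
[26] read 'b'  n11⇒n5 (fail-walked)  emit P7@[25:26]
[27] read 'b'  n5⇒n14 (fail-walked)  emit P6@[26:27]
[28] read 'b'  n14⇒n14 (fail-walked)  emit P6@[27:28]
[29] read 'c'  n14⇒n0 (fail-walked)
[30] read 'b'  n0⇒n10
[31] read 'b'  n10⇒n14  emit P6@[30:31]
[32] read 'a'  n14⇒n11 (fail-walked)  emit P2@[31:32],P3@[32:32]

Matches: [[3,2],[3,3],[5,3],[6,3],[6,4],[7,5],[7,7],[8,6],[9,6],[10,2],[10,3],[11,7],[15,1],[19,3],[20,7],[22,3],[23,7],[24,6],[25,2],[25,3],[26,7],[27,6],[28,6],[31,6],[32,2],[32,3]]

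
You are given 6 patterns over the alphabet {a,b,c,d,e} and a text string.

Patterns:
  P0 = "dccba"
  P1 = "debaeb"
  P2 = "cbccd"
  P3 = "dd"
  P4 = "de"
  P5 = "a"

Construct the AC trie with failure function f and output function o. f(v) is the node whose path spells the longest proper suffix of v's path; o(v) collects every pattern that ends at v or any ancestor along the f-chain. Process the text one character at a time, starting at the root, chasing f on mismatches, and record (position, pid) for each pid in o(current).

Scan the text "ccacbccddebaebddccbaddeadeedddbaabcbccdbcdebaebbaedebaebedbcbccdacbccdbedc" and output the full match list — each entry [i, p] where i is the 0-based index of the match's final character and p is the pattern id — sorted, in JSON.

Build:
Trie (insert patterns):
  0='ε' goto a→17 c→11 d→1
  1='d' goto c→2 d→16 e→6
  2='dc' goto c→3
  3='dcc' goto b→4
  4='dccb' goto a→5
  5='dccba' goto ·  ←P0
  6='de' goto b→7  ←P4
  7='deb' goto a→8
  8='deba' goto e→9
  9='debae' goto b→10
  10='debaeb' goto ·  ←P1
  11='c' goto b→12
  12='cb' goto c→13
  13='cbc' goto c→14
  14='cbcc' goto d→15
  15='cbccd' goto ·  ←P2
  16='dd' goto ·  ←P3
  17='a' goto ·  ←P5

Failure links (BFS by depth):
  fail(1) 'd': from fail(0)=0 chase 'd': 0 ⇒ 0;  out=∅∪out(0)=∅
  fail(11) 'c': from fail(0)=0 chase 'c': 0 ⇒ 0;  out=∅∪out(0)=∅
  fail(17) 'a': from fail(0)=0 chase 'a': 0 ⇒ 0;  out={5}∪out(0)={5}
  fail(2) 'dc': from fail(1)=0 chase 'c': 0 ⇒ 11;  out=∅∪out(11)=∅
  fail(6) 'de': from fail(1)=0 chase 'e': 0 ⇒ 0;  out={4}∪out(0)={4}
  fail(12) 'cb': from fail(11)=0 chase 'b': 0 ⇒ 0;  out=∅∪out(0)=∅
  fail(16) 'dd': from fail(1)=0 chase 'd': 0 ⇒ 1;  out={3}∪out(1)={3}
  fail(3) 'dcc': from fail(2)=11 chase 'c': 11→0 ⇒ 11;  out=∅∪out(11)=∅
  fail(7) 'deb': from fail(6)=0 chase 'b': 0 ⇒ 0;  out=∅∪out(0)=∅
  fail(13) 'cbc': from fail(12)=0 chase 'c': 0 ⇒ 11;  out=∅∪out(11)=∅
  fail(4) 'dccb': from fail(3)=11 chase 'b': 11 ⇒ 12;  out=∅∪out(12)=∅
  fail(8) 'deba': from fail(7)=0 chase 'a': 0 ⇒ 17;  out=∅∪out(17)={5}
  fail(14) 'cbcc': from fail(13)=11 chase 'c': 11→0 ⇒ 11;  out=∅∪out(11)=∅
  fail(5) 'dccba': from fail(4)=12 chase 'a': 12→0 ⇒ 17;  out={0}∪out(17)={0,5}
  fail(9) 'debae': from fail(8)=17 chase 'e': 17→0 ⇒ 0;  out=∅∪out(0)=∅
  fail(15) 'cbccd': from fail(14)=11 chase 'd': 11→0 ⇒ 1;  out={2}∪out(1)={2}
  fail(10) 'debaeb': from fail(9)=0 chase 'b': 0 ⇒ 0;  out={1}∪out(0)={1}

Run:
[0] read 'c'  n0⇒n11
[1] read 'c'  n11⇒n11 (via fail)
[2] read 'a'  n11⇒n17 (via fail)  emit P5@[2:2]
[3] read 'c'  n17⇒n11 (via fail)
[4] read 'b'  n11⇒n12
[5] read 'c'  n12⇒n13
[6] read 'c'  n13⇒n14
[7] read 'd'  n14⇒n15  emit P2@[3:7]
[8] read 'd'  n15⇒n16 (via fail)  emit P3@[7:8]
[9] read 'e'  n16⇒n6 (via fail)  emit P4@[8:9]
[10] read 'b'  n6⇒n7
[11] read 'a'  n7⇒n8  emit P5@[11:11]
[12] read 'e'  n8⇒n9
[13] read 'b'  n9⇒n10  emit P1@[8:13]
[14] read 'd'  n10⇒n1 (via fail)
[15] read 'd'  n1⇒n16  emit P3@[14:15]
[16] read 'c'  n16⇒n2 (via fail)
[17] read 'c'  n2⇒n3
[18] read 'b'  n3⇒n4
[19] read 'a'  n4⇒n5  emit P0@[15:19],P5@[19:19]
[20] read 'd'  n5⇒n1 (via fail)
[21] read 'd'  n1⇒n16  emit P3@[20:21]
[22] read 'e'  n16⇒n6 (via fail)  emit P4@[21:22]
[23] read 'a'  n6⇒n17 (via fail)  emit P5@[23:23]
[24] read 'd'  n17⇒n1 (via fail)
[25] read 'e'  n1⇒n6  emit P4@[24:25]
[26] read 'e'  n6⇒n0 (via fail)
[27] read 'd'  n0⇒n1
[28] read 'd'  n1⇒n16  emit P3@[27:28]
[29] read 'd'  n16⇒n16 (via fail)  emit P3@[28:29]
[30] read 'b'  n16⇒n0 (via fail)
[31] read 'a'  n0⇒n17  emit P5@[31:31]
[32] read 'a'  n17⇒n17 (via fail)  emit P5@[32:32]
[33] read 'b'  n17⇒n0 (via fail)
[34] read 'c'  n0⇒n11
[35] read 'b'  n11⇒n12
[36] read 'c'  n12⇒n13
[37] read 'c'  n13⇒n14
[38] read 'd'  n14⇒n15  emit P2@[34:38]
[39] read 'b'  n15⇒n0 (via fail)
[40] read 'c'  n0⇒n11
[41] read 'd'  n11⇒n1 (via fail)
[42] read 'e'  n1⇒n6  emit P4@[41:42]
[43] read 'b'  n6⇒n7
[44] read 'a'  n7⇒n8  emit P5@[44:44]
[45] read 'e'  n8⇒n9
[46] read 'b'  n9⇒n10  emit P1@[41:46]
[47] read 'b'  n10⇒n0 (via fail)
[48] read 'a'  n0⇒n17  emit P5@[48:48]
[49] read 'e'  n17⇒n0 (via fail)
[50] read 'd'  n0⇒n1
[51] read 'e'  n1⇒n6  emit P4@[50:51]
[52] read 'b'  n6⇒n7
[53] read 'a'  n7⇒n8  emit P5@[53:53]
[54] read 'e'  n8⇒n9
[55] read 'b'  n9⇒n10  emit P1@[50:55]
[56] read 'e'  n10⇒n0 (via fail)
[57] read 'd'  n0⇒n1
[58] read 'b'  n1⇒n0 (via fail)
[59] read 'c'  n0⇒n11
[60] read 'b'  n11⇒n12
[61] read 'c'  n12⇒n13
[62] read 'c'  n13⇒n14
[63] read 'd'  n14⇒n15  emit P2@[59:63]
[64] read 'a'  n15⇒n17 (via fail)  emit P5@[64:64]
[65] read 'c'  n17⇒n11 (via fail)
[66] read 'b'  n11⇒n12
[67] read 'c'  n12⇒n13
[68] read 'c'  n13⇒n14
[69] read 'd'  n14⇒n15  emit P2@[65:69]
[70] read 'b'  n15⇒n0 (via fail)
[71] read 'e'  n0⇒n0
[72] read 'd'  n0⇒n1
[73] read 'c'  n1⇒n2

Result: [[2,5],[7,2],[8,3],[9,4],[11,5],[13,1],[15,3],[19,0],[19,5],[21,3],[22,4],[23,5],[25,4],[28,3],[29,3],[31,5],[32,5],[38,2],[42,4],[44,5],[46,1],[48,5],[51,4],[53,5],[55,1],[63,2],[64,5],[69,2]]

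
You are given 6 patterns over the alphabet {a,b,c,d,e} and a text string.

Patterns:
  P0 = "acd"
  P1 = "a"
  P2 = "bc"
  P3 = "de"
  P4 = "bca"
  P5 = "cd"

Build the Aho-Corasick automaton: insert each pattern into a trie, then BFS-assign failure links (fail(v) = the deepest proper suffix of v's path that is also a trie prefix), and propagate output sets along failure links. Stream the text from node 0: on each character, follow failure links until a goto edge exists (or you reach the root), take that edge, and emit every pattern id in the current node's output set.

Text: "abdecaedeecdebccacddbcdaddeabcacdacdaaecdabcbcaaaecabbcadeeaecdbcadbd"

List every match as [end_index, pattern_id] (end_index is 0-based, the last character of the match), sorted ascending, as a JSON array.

Build automaton:
Trie nodes:
  n0 'ε': a→1 b→4 c→9 d→6
  n1 'a': c→2  ←P1
  n2 'ac': d→3
  n3 'acd': ·  ←P0
  n4 'b': c→5
  n5 'bc': a→8  ←P2
  n6 'd': e→7
  n7 'de': ·  ←P3
  n8 'bca': ·  ←P4
  n9 'c': d→10
  n10 'cd': ·  ←P5

BFS fail/out derivation:
  fail(1) 'a': from fail(0)=0 chase 'a': 0 ⇒ 0;  out={1}∪out(0)={1}
  fail(4) 'b': from fail(0)=0 chase 'b': 0 ⇒ 0;  out=∅∪out(0)=∅
  fail(6) 'd': from fail(0)=0 chase 'd': 0 ⇒ 0;  out=∅∪out(0)=∅
  fail(9) 'c': from fail(0)=0 chase 'c': 0 ⇒ 0;  out=∅∪out(0)=∅
  fail(2) 'ac': from fail(1)=0 chase 'c': 0 ⇒ 9;  out=∅∪out(9)=∅
  fail(5) 'bc': from fail(4)=0 chase 'c': 0 ⇒ 9;  out={2}∪out(9)={2}
  fail(7) 'de': from fail(6)=0 chase 'e': 0 ⇒ 0;  out={3}∪out(0)={3}
  fail(10) 'cd': from fail(9)=0 chase 'd': 0 ⇒ 6;  out={5}∪out(6)={5}
  fail(3) 'acd': from fail(2)=9 chase 'd': 9 ⇒ 10;  out={0}∪out(10)={0,5}
  fail(8) 'bca': from fail(5)=9 chase 'a': 9→0 ⇒ 1;  out={4}∪out(1)={1,4}

Text stream:
i=0 'a': node 0→1  → match P1@[0:0]
i=1 'b': node 1→4 (fail-walked)
i=2 'd': node 4→6 (fail-walked)
i=3 'e': node 6→7  → match P3@[2:3]
i=4 'c': node 7→9 (fail-walked)
i=5 'a': node 9→1 (fail-walked)  → match P1@[5:5]
i=6 'e': node 1→0 (fail-walked)
i=7 'd': node 0→6
i=8 'e': node 6→7  → match P3@[7:8]
i=9 'e': node 7→0 (fail-walked)
i=10 'c': node 0→9
i=11 'd': node 9→10  → match P5@[10:11]
i=12 'e': node 10→7 (fail-walked)  → match P3@[11:12]
i=13 'b': node 7→4 (fail-walked)
i=14 'c': node 4→5  → match P2@[13:14]
i=15 'c': node 5→9 (fail-walked)
i=16 'a': node 9→1 (fail-walked)  → match P1@[16:16]
i=17 'c': node 1→2
i=18 'd': node 2→3  → match P0@[16:18],P5@[17:18]
i=19 'd': node 3→6 (fail-walked)
i=20 'b': node 6→4 (fail-walked)
i=21 'c': node 4→5  → match P2@[20:21]
i=22 'd': node 5→10 (fail-walked)  → match P5@[21:22]
i=23 'a': node 10→1 (fail-walked)  → match P1@[23:23]
i=24 'd': node 1→6 (fail-walked)
i=25 'd': node 6→6 (fail-walked)
i=26 'e': node 6→7  → match P3@[25:26]
i=27 'a': node 7→1 (fail-walked)  → match P1@[27:27]
i=28 'b': node 1→4 (fail-walked)
i=29 'c': node 4→5  → match P2@[28:29]
i=30 'a': node 5→8  → match P1@[30:30],P4@[28:30]
i=31 'c': node 8→2 (fail-walked)
i=32 'd': node 2→3  → match P0@[30:32],P5@[31:32]
i=33 'a': node 3→1 (fail-walked)  → match P1@[33:33]
i=34 'c': node 1→2
i=35 'd': node 2→3  → match P0@[33:35],P5@[34:35]
i=36 'a': node 3→1 (fail-walked)  → match P1@[36:36]
i=37 'a': node 1→1 (fail-walked)  → match P1@[37:37]
i=38 'e': node 1→0 (fail-walked)
i=39 'c': node 0→9
i=40 'd': node 9→10  → match P5@[39:40]
i=41 'a': node 10→1 (fail-walked)  → match P1@[41:41]
i=42 'b': node 1→4 (fail-walked)
i=43 'c': node 4→5  → match P2@[42:43]
i=44 'b': node 5→4 (fail-walked)
i=45 'c': node 4→5  → match P2@[44:45]
i=46 'a': node 5→8  → match P1@[46:46],P4@[44:46]
i=47 'a': node 8→1 (fail-walked)  → match P1@[47:47]
i=48 'a': node 1→1 (fail-walked)  → match P1@[48:48]
i=49 'e': node 1→0 (fail-walked)
i=50 'c': node 0→9
i=51 'a': node 9→1 (fail-walked)  → match P1@[51:51]
i=52 'b': node 1→4 (fail-walked)
i=53 'b': node 4→4 (fail-walked)
i=54 'c': node 4→5  → match P2@[53:54]
i=55 'a': node 5→8  → match P1@[55:55],P4@[53:55]
i=56 'd': node 8→6 (fail-walked)
i=57 'e': node 6→7  → match P3@[56:57]
i=58 'e': node 7→0 (fail-walked)
i=59 'a': node 0→1  → match P1@[59:59]
i=60 'e': node 1→0 (fail-walked)
i=61 'c': node 0→9
i=62 'd': node 9→10  → match P5@[61:62]
i=63 'b': node 10→4 (fail-walked)
i=64 'c': node 4→5  → match P2@[63:64]
i=65 'a': node 5→8  → match P1@[65:65],P4@[63:65]
i=66 'd': node 8→6 (fail-walked)
i=67 'b': node 6→4 (fail-walked)
i=68 'd': node 4→6 (fail-walked)

Matches: [[0,1],[3,3],[5,1],[8,3],[11,5],[12,3],[14,2],[16,1],[18,0],[18,5],[21,2],[22,5],[23,1],[26,3],[27,1],[29,2],[30,1],[30,4],[32,0],[32,5],[33,1],[35,0],[35,5],[36,1],[37,1],[40,5],[41,1],[43,2],[45,2],[46,1],[46,4],[47,1],[48,1],[51,1],[54,2],[55,1],[55,4],[57,3],[59,1],[62,5],[64,2],[65,1],[65,4]]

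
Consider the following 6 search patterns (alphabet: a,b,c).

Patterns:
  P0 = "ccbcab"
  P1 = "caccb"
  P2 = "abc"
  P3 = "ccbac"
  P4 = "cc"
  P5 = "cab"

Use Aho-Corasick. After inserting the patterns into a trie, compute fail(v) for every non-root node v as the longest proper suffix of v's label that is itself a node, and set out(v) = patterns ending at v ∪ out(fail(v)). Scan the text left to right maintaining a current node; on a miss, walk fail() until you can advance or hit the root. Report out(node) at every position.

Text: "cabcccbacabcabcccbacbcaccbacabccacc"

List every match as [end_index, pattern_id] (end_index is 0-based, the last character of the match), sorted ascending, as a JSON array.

Build:
Trie (insert patterns):
  0='ε' goto a→11 c→1
  1='c' goto a→7 c→2
  2='cc' goto b→3  [P4 ends]
  3='ccb' goto a→14 c→4
  4='ccbc' goto a→5
  5='ccbca' goto b→6
  6='ccbcab' goto ·  [P0 ends]
  7='ca' goto b→16 c→8
  8='cac' goto c→9
  9='cacc' goto b→10
  10='caccb' goto ·  [P1 ends]
  11='a' goto b→12
  12='ab' goto c→13
  13='abc' goto ·  [P2 ends]
  14='ccba' goto c→15
  15='ccbac' goto ·  [P3 ends]
  16='cab' goto ·  [P5 ends]

Failure links (BFS by depth):
  fail(1) 'c': from fail(0)=0 chase 'c': 0 ⇒ 0;  out=∅∪out(0)=∅
  fail(11) 'a': from fail(0)=0 chase 'a': 0 ⇒ 0;  out=∅∪out(0)=∅
  fail(2) 'cc': from fail(1)=0 chase 'c': 0 ⇒ 1;  out={4}∪out(1)={4}
  fail(7) 'ca': from fail(1)=0 chase 'a': 0 ⇒ 11;  out=∅∪out(11)=∅
  fail(12) 'ab': from fail(11)=0 chase 'b': 0 ⇒ 0;  out=∅∪out(0)=∅
  fail(3) 'ccb': from fail(2)=1 chase 'b': 1→0 ⇒ 0;  out=∅∪out(0)=∅
  fail(8) 'cac': from fail(7)=11 chase 'c': 11→0 ⇒ 1;  out=∅∪out(1)=∅
  fail(13) 'abc': from fail(12)=0 chase 'c': 0 ⇒ 1;  out={2}∪out(1)={2}
  fail(16) 'cab': from fail(7)=11 chase 'b': 11 ⇒ 12;  out={5}∪out(12)={5}
  fail(4) 'ccbc': from fail(3)=0 chase 'c': 0 ⇒ 1;  out=∅∪out(1)=∅
  fail(9) 'cacc': from fail(8)=1 chase 'c': 1 ⇒ 2;  out=∅∪out(2)={4}
  fail(14) 'ccba': from fail(3)=0 chase 'a': 0 ⇒ 11;  out=∅∪out(11)=∅
  fail(5) 'ccbca': from fail(4)=1 chase 'a': 1 ⇒ 7;  out=∅∪out(7)=∅
  fail(10) 'caccb': from fail(9)=2 chase 'b': 2 ⇒ 3;  out={1}∪out(3)={1}
  fail(15) 'ccbac': from fail(14)=11 chase 'c': 11→0 ⇒ 1;  out={3}∪out(1)={3}
  fail(6) 'ccbcab': from fail(5)=7 chase 'b': 7 ⇒ 16;  out={0}∪out(16)={0,5}

Run:
pos 0 'c': at 1
pos 1 'a': at 7
pos 2 'b': at 16  emit P5@[0:2]
pos 3 'c': at 13 ·f  emit P2@[1:3]
pos 4 'c': at 2 ·f  emit P4@[3:4]
pos 5 'c': at 2 ·f  emit P4@[4:5]
pos 6 'b': at 3
pos 7 'a': at 14
pos 8 'c': at 15  emit P3@[4:8]
pos 9 'a': at 7 ·f
pos 10 'b': at 16  emit P5@[8:10]
pos 11 'c': at 13 ·f  emit P2@[9:11]
pos 12 'a': at 7 ·f
pos 13 'b': at 16  emit P5@[11:13]
pos 14 'c': at 13 ·f  emit P2@[12:14]
pos 15 'c': at 2 ·f  emit P4@[14:15]
pos 16 'c': at 2 ·f  emit P4@[15:16]
pos 17 'b': at 3
pos 18 'a': at 14
pos 19 'c': at 15  emit P3@[15:19]
pos 20 'b': at 0 ·f
pos 21 'c': at 1
pos 22 'a': at 7
pos 23 'c': at 8
pos 24 'c': at 9  emit P4@[23:24]
pos 25 'b': at 10  emit P1@[21:25]
pos 26 'a': at 14 ·f
pos 27 'c': at 15  emit P3@[23:27]
pos 28 'a': at 7 ·f
pos 29 'b': at 16  emit P5@[27:29]
pos 30 'c': at 13 ·f  emit P2@[28:30]
pos 31 'c': at 2 ·f  emit P4@[30:31]
pos 32 'a': at 7 ·f
pos 33 'c': at 8
pos 34 'c': at 9  emit P4@[33:34]

Result: [[2,5],[3,2],[4,4],[5,4],[8,3],[10,5],[11,2],[13,5],[14,2],[15,4],[16,4],[19,3],[24,4],[25,1],[27,3],[29,5],[30,2],[31,4],[34,4]]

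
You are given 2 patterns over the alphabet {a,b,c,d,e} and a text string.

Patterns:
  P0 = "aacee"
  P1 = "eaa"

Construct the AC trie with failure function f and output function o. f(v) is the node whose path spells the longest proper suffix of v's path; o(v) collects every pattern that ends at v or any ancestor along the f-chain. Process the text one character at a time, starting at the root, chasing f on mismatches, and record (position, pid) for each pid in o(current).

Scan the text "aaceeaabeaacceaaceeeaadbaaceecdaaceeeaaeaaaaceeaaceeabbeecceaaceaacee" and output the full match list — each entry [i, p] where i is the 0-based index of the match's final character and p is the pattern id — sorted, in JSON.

Construct AC machine:
Trie (insert patterns):
  0='ε' goto a→1 e→6
  1='a' goto a→2
  2='aa' goto c→3
  3='aac' goto e→4
  4='aace' goto e→5
  5='aacee' goto ·  ←P0
  6='e' goto a→7
  7='ea' goto a→8
  8='eaa' goto ·  ←P1

BFS fail/out derivation:
  fail(1) 'a': from fail(0)=0 chase 'a': 0 ⇒ 0;  out=∅∪out(0)=∅
  fail(6) 'e': from fail(0)=0 chase 'e': 0 ⇒ 0;  out=∅∪out(0)=∅
  fail(2) 'aa': from fail(1)=0 chase 'a': 0 ⇒ 1;  out=∅∪out(1)=∅
  fail(7) 'ea': from fail(6)=0 chase 'a': 0 ⇒ 1;  out=∅∪out(1)=∅
  fail(3) 'aac': from fail(2)=1 chase 'c': 1→0 ⇒ 0;  out=∅∪out(0)=∅
  fail(8) 'eaa': from fail(7)=1 chase 'a': 1 ⇒ 2;  out={1}∪out(2)={1}
  fail(4) 'aace': from fail(3)=0 chase 'e': 0 ⇒ 6;  out=∅∪out(6)=∅
  fail(5) 'aacee': from fail(4)=6 chase 'e': 6→0 ⇒ 6;  out={0}∪out(6)={0}

Scan:
[0] read 'a'  n0⇒n1
[1] read 'a'  n1⇒n2
[2] read 'c'  n2⇒n3
[3] read 'e'  n3⇒n4
[4] read 'e'  n4⇒n5  → match P0@[0:4]
[5] read 'a'  n5⇒n7 ·f
[6] read 'a'  n7⇒n8  → match P1@[4:6]
[7] read 'b'  n8⇒n0 ·f
[8] read 'e'  n0⇒n6
[9] read 'a'  n6⇒n7
[10] read 'a'  n7⇒n8  → match P1@[8:10]
[11] read 'c'  n8⇒n3 ·f
[12] read 'c'  n3⇒n0 ·f
[13] read 'e'  n0⇒n6
[14] read 'a'  n6⇒n7
[15] read 'a'  n7⇒n8  → match P1@[13:15]
[16] read 'c'  n8⇒n3 ·f
[17] read 'e'  n3⇒n4
[18] read 'e'  n4⇒n5  → match P0@[14:18]
[19] read 'e'  n5⇒n6 ·f
[20] read 'a'  n6⇒n7
[21] read 'a'  n7⇒n8  → match P1@[19:21]
[22] read 'd'  n8⇒n0 ·f
[23] read 'b'  n0⇒n0
[24] read 'a'  n0⇒n1
[25] read 'a'  n1⇒n2
[26] read 'c'  n2⇒n3
[27] read 'e'  n3⇒n4
[28] read 'e'  n4⇒n5  → match P0@[24:28]
[29] read 'c'  n5⇒n0 ·f
[30] read 'd'  n0⇒n0
[31] read 'a'  n0⇒n1
[32] read 'a'  n1⇒n2
[33] read 'c'  n2⇒n3
[34] read 'e'  n3⇒n4
[35] read 'e'  n4⇒n5  → match P0@[31:35]
[36] read 'e'  n5⇒n6 ·f
[37] read 'a'  n6⇒n7
[38] read 'a'  n7⇒n8  → match P1@[36:38]
[39] read 'e'  n8⇒n6 ·f
[40] read 'a'  n6⇒n7
[41] read 'a'  n7⇒n8  → match P1@[39:41]
[42] read 'a'  n8⇒n2 ·f
[43] read 'a'  n2⇒n2 ·f
[44] read 'c'  n2⇒n3
[45] read 'e'  n3⇒n4
[46] read 'e'  n4⇒n5  → match P0@[42:46]
[47] read 'a'  n5⇒n7 ·f
[48] read 'a'  n7⇒n8  → match P1@[46:48]
[49] read 'c'  n8⇒n3 ·f
[50] read 'e'  n3⇒n4
[51] read 'e'  n4⇒n5  → match P0@[47:51]
[52] read 'a'  n5⇒n7 ·f
[53] read 'b'  n7⇒n0 ·f
[54] read 'b'  n0⇒n0
[55] read 'e'  n0⇒n6
[56] read 'e'  n6⇒n6 ·f
[57] read 'c'  n6⇒n0 ·f
[58] read 'c'  n0⇒n0
[59] read 'e'  n0⇒n6
[60] read 'a'  n6⇒n7
[61] read 'a'  n7⇒n8  → match P1@[59:61]
[62] read 'c'  n8⇒n3 ·f
[63] read 'e'  n3⇒n4
[64] read 'a'  n4⇒n7 ·f
[65] read 'a'  n7⇒n8  → match P1@[63:65]
[66] read 'c'  n8⇒n3 ·f
[67] read 'e'  n3⇒n4
[68] read 'e'  n4⇒n5  → match P0@[64:68]

All matches (sorted): [[4,0],[6,1],[10,1],[15,1],[18,0],[21,1],[28,0],[35,0],[38,1],[41,1],[46,0],[48,1],[51,0],[61,1],[65,1],[68,0]]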